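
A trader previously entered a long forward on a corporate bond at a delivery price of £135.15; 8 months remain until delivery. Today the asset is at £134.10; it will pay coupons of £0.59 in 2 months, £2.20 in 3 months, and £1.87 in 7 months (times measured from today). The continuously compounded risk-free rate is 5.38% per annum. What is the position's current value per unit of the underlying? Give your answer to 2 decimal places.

PV(remaining coupons) I = 0.59·e^(−0.0538·2/12) + 2.20·e^(−0.0538·3/12) + 1.87·e^(−0.0538·7/12) = 4.5676
Current forward F = (S − I)·e^(rT) = (134.10 − 4.5676)·e^(0.0538·8/12) = 129.5324 × 1.036518 = 134.2627
Value (long) = (F − K)·e^(−rT) = (134.2627 − 135.15) × 0.964769 = -0.8560
Value = -£0.86

-£0.86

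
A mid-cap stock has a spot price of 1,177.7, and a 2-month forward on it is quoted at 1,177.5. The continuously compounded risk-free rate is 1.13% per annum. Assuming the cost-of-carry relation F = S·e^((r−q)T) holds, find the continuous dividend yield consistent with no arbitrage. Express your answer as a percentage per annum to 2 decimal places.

1.23%

From F = S·e^((r−q)T): (r − q) = ln(F/S)/T
ln(1177.5/1177.7) = ln(0.999830) = -0.000170
(r − q) = -0.000170 / (2/12) = -0.001020
q = r − ln(F/S)/T = 0.0113 + 0.001020 = 0.012320
q = 1.23%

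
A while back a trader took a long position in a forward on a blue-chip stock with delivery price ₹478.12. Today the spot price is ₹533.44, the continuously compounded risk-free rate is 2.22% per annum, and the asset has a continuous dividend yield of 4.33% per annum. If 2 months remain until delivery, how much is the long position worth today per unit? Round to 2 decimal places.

₹53.25

Current fair forward for the remaining 2 months: F = S·e^((r − q)·T), (r − q) = 0.0222 − 0.0433 = -0.0211
F = 533.44 · e^(-0.0211 × 2/12) = 533.44 × 0.996490 = 531.5676
Value of long forward = (F − K)·e^(−rT) = (531.5676 − 478.12) · e^(−0.0222·2/12)
= 53.4476 × 0.996307 = 53.25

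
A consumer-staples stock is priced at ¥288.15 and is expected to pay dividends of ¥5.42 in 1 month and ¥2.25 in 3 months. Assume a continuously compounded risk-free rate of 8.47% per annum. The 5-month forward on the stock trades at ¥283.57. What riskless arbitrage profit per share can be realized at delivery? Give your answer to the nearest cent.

¥7.07 per share

PV(dividends) I = 5.42·e^(−0.0847·1/12) + 2.25·e^(−0.0847·3/12) = 7.5847
Fair forward F* = (S − I)·e^(rT) = (288.15 − 7.5847)·e^0.035292 = 280.5653 × 1.035922 = 290.6438
Market ¥283.57 < fair 290.6438: forward underpriced → reverse cash-and-carry (short the stock, invest proceeds at r, pay the dividends, go long the forward).
Profit at T = |F_mkt − F*| = |283.57 − 290.6438| = ¥7.07 per share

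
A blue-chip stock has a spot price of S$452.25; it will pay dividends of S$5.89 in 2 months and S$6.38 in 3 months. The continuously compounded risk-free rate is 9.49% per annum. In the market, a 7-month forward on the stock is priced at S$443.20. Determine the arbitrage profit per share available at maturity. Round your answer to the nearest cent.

S$22.08 per share

PV(dividends) I = 5.89·e^(−0.0949·2/12) + 6.38·e^(−0.0949·3/12) = 12.0280
Fair forward F* = (S − I)·e^(rT) = (452.25 − 12.0280)·e^0.055358 = 440.2220 × 1.056919 = 465.2790
Market S$443.20 < fair 465.2790: forward underpriced → reverse cash-and-carry (short the stock, invest proceeds at r, pay the dividends, go long the forward).
Profit at T = |F_mkt − F*| = |443.20 − 465.2790| = S$22.08 per share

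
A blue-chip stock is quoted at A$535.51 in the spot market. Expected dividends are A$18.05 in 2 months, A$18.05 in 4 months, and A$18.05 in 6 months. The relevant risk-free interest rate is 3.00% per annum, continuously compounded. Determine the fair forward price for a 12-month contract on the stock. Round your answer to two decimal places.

PV(dividends) I = 18.05·e^(−0.0300·2/12) + 18.05·e^(−0.0300·4/12) + 18.05·e^(−0.0300·6/12)
I = 17.9600 + 17.8704 + 17.7813 = 53.6117
F = (S − I)·e^(rT) = (535.51 − 53.6117) · e^(0.0300·12/12)
= 481.8983 · e^0.030000 = 481.8983 × 1.030455 = A$496.57

A$496.57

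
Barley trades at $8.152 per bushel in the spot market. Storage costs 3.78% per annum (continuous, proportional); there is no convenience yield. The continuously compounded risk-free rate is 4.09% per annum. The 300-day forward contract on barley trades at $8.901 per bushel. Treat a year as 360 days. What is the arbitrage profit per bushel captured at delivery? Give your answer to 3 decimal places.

Fair forward: F* = S·e^(carry·T), with carry = (r + u) = 0.0409 + 0.0378 = 0.0787
F* = 8.152 · e^(0.0787 × 300/360) = 8.152 · e^0.065583 = 8.152 × 1.067781 = $8.7046
Market $8.901 > fair $8.7046: forward overpriced → cash-and-carry (buy spot, short the forward).
At maturity, profit = |F_mkt − F*| = |8.901 − 8.7046| = $0.196 per bushel

$0.196 per bushel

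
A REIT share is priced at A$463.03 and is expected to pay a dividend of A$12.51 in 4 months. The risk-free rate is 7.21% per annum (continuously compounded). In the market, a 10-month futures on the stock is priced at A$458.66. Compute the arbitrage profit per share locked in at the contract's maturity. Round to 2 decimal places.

PV(dividends) I = 12.51·e^(−0.0721·4/12) = 12.2129
Fair futures F* = (S − I)·e^(rT) = (463.03 − 12.2129)·e^0.060083 = 450.8171 × 1.061925 = 478.7339
Market A$458.66 < fair 478.7339: forward underpriced → reverse cash-and-carry (short the stock, invest proceeds at r, pay the dividends, go long the forward).
Profit at T = |F_mkt − F*| = |458.66 − 478.7339| = A$20.07 per share

A$20.07 per share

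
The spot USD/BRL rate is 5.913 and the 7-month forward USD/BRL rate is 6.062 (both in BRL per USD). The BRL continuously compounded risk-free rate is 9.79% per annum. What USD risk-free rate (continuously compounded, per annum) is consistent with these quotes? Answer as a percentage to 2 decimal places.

5.52%

F = S·e^((r_BRL − r_USD)T) ⇒ r_USD = r_BRL − ln(F/S)/T
ln(6.062/5.913) = 0.024886; /(7/12) = 0.042662
r_USD = 0.0979 − 0.042662 = 0.055238
r_USD = 5.52%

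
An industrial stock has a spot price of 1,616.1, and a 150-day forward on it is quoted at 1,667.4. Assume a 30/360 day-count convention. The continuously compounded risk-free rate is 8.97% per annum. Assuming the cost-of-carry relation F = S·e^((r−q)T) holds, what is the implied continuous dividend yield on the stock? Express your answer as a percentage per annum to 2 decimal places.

From F = S·e^((r−q)T): (r − q) = ln(F/S)/T
ln(1667.4/1616.1) = ln(1.031743) = 0.031250
(r − q) = 0.031250 / (150/360) = 0.075000
q = r − ln(F/S)/T = 0.0897 − 0.075000 = 0.014700
q = 1.47%

1.47%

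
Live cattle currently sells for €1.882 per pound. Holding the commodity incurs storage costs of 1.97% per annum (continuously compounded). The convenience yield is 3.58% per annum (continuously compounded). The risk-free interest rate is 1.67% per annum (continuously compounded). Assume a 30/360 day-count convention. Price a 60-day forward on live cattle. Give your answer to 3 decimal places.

€1.882 per pound

Net carry = r + u − y = 0.0167 + 0.0197 − 0.0358 = 0.0006
F = S·e^((r+u−y)T) = 1.882 · e^(0.0006 × 60/360) = 1.882 · e^0.000100
= 1.882 × 1.000100 = €1.882 per pound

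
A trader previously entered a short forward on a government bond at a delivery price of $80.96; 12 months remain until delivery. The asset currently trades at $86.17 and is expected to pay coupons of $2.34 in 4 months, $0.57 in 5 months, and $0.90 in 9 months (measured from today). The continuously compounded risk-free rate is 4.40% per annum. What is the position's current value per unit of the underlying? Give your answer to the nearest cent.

PV(remaining coupons) I = 2.34·e^(−0.0440·4/12) + 0.57·e^(−0.0440·5/12) + 0.90·e^(−0.0440·9/12) = 3.7364
Current forward F = (S − I)·e^(rT) = (86.17 − 3.7364)·e^(0.0440·12/12) = 82.4336 × 1.044982 = 86.1416
Value (long) = (F − K)·e^(−rT) = (86.1416 − 80.96) × 0.956954 = 4.9586
Short position value = −(long value) = -$4.96

-$4.96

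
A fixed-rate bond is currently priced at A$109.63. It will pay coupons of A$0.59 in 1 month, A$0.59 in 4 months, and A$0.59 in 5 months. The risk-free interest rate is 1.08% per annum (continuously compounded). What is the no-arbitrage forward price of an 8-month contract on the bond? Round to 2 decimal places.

A$108.64

PV(coupons) I = 0.59·e^(−0.0108·1/12) + 0.59·e^(−0.0108·4/12) + 0.59·e^(−0.0108·5/12)
I = 0.5895 + 0.5879 + 0.5874 = 1.7648
F = (S − I)·e^(rT) = (109.63 − 1.7648) · e^(0.0108·8/12)
= 107.8652 · e^0.007200 = 107.8652 × 1.007226 = A$108.64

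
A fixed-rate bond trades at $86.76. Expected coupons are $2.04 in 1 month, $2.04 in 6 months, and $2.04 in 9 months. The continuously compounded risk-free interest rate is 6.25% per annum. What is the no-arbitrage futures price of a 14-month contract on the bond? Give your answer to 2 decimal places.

$86.92

PV(coupons) I = 2.04·e^(−0.0625·1/12) + 2.04·e^(−0.0625·6/12) + 2.04·e^(−0.0625·9/12)
I = 2.0294 + 1.9772 + 1.9466 = 5.9532
F = (S − I)·e^(rT) = (86.76 − 5.9532) · e^(0.0625·14/12)
= 80.8068 · e^0.072917 = 80.8068 × 1.075641 = $86.92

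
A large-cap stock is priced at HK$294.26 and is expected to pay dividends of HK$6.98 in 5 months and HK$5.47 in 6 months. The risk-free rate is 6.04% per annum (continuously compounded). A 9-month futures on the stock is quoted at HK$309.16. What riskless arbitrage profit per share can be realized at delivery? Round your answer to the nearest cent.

PV(dividends) I = 6.98·e^(−0.0604·5/12) + 5.47·e^(−0.0604·6/12) = 12.1138
Fair futures F* = (S − I)·e^(rT) = (294.26 − 12.1138)·e^0.045300 = 282.1462 × 1.046342 = 295.2214
Market HK$309.16 > fair 295.2214: forward overpriced → cash-and-carry (borrow at r, buy the stock and collect the dividends, short the forward).
Profit at T = |F_mkt − F*| = |309.16 − 295.2214| = HK$13.94 per share

HK$13.94 per share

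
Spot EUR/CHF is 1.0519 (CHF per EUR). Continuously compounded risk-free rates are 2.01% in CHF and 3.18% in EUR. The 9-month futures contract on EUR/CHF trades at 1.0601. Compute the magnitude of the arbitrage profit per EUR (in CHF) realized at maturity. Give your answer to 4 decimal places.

Fair futures: F* = S·e^(carry·T), with carry = (r_CHF − r_EUR) = 0.0201 − 0.0318 = -0.0117
F* = 1.0519 · e^(-0.0117 × 9/12) = 1.0519 · e^-0.008775 = 1.0519 × 0.991263 = 1.0427
Market 1.0601 > fair 1.0427: forward overpriced → cash-and-carry (buy spot, short the forward).
At maturity, profit = |F_mkt − F*| = |1.0601 − 1.0427| = 0.0174 per EUR (in CHF)

0.0174 per EUR (in CHF)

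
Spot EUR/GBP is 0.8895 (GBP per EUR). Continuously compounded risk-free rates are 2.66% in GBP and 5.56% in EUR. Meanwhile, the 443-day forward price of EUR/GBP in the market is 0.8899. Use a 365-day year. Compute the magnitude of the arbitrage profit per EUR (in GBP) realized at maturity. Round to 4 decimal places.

0.0312 per EUR (in GBP)

Fair forward: F* = S·e^(carry·T), with carry = (r_GBP − r_EUR) = 0.0266 − 0.0556 = -0.0290
F* = 0.8895 · e^(-0.0290 × 443/365) = 0.8895 · e^-0.035197 = 0.8895 × 0.965415 = 0.8587
Market 0.8899 > fair 0.8587: forward overpriced → cash-and-carry (buy spot, short the forward).
At maturity, profit = |F_mkt − F*| = |0.8899 − 0.8587| = 0.0312 per EUR (in GBP)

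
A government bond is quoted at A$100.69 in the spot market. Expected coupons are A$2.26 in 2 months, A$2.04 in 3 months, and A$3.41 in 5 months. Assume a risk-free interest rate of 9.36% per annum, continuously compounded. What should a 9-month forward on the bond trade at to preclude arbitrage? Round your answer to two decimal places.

A$99.97

PV(coupons) I = 2.26·e^(−0.0936·2/12) + 2.04·e^(−0.0936·3/12) + 3.41·e^(−0.0936·5/12)
I = 2.2250 + 1.9928 + 3.2796 = 7.4974
F = (S − I)·e^(rT) = (100.69 − 7.4974) · e^(0.0936·9/12)
= 93.1926 · e^0.070200 = 93.1926 × 1.072723 = A$99.97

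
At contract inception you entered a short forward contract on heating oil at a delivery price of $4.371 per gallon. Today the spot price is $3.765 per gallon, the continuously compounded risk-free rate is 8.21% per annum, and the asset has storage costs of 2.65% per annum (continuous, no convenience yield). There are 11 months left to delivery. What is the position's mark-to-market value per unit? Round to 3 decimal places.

Current fair forward for the remaining 11 months: F = S·e^((r + u)·T), (r + u) = 0.0821 + 0.0265 = 0.1086
F = 3.765 · e^(0.1086 × 11/12) = 3.765 × 1.104674 = 4.1591
Value of long forward = (F − K)·e^(−rT) = (4.1591 − 4.371) · e^(−0.0821·11/12)
= -0.2119 × 0.927504 = -0.197
Short position value = −(long value) = $0.197

$0.197 per gallon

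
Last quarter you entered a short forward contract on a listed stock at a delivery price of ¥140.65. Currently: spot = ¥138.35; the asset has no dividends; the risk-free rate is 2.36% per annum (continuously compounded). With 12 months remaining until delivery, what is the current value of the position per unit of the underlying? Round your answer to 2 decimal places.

-¥0.98

Current fair forward for the remaining 12 months: F = S·e^(r·T), r = 0.0236
F = 138.35 · e^(0.0236 × 12/12) = 138.35 × 1.023881 = 141.6539
Value of long forward = (F − K)·e^(−rT) = (141.6539 − 140.65) · e^(−0.0236·12/12)
= 1.0039 × 0.976676 = 0.98
Short position value = −(long value) = -¥0.98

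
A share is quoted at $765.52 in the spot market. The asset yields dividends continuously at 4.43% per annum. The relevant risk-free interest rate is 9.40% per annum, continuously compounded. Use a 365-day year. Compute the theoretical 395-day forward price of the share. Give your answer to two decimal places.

$807.82

F = S·e^((r − q)T) = 765.52 · e^((0.0940 − 0.0443) × 395/365)
= 765.52 · e^0.053785 = 765.52 × 1.055258
F = $807.82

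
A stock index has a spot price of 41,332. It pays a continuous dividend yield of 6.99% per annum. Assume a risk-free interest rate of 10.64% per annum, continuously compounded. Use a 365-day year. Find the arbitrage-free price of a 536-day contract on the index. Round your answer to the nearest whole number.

43,608

F = S·e^((r − q)T) = 41332 · e^((0.1064 − 0.0699) × 536/365)
= 41332 · e^0.053600 = 41332 × 1.055062
F = 43,608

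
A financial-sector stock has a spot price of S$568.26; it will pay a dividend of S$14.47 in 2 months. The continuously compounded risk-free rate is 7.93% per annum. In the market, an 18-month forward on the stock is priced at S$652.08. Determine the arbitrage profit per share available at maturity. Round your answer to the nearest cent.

S$28.12 per share

PV(dividends) I = 14.47·e^(−0.0793·2/12) = 14.2800
Fair forward F* = (S − I)·e^(rT) = (568.26 − 14.2800)·e^0.118950 = 553.9800 × 1.126314 = 623.9554
Market S$652.08 > fair 623.9554: forward overpriced → cash-and-carry (borrow at r, buy the stock and collect the dividends, short the forward).
Profit at T = |F_mkt − F*| = |652.08 − 623.9554| = S$28.12 per share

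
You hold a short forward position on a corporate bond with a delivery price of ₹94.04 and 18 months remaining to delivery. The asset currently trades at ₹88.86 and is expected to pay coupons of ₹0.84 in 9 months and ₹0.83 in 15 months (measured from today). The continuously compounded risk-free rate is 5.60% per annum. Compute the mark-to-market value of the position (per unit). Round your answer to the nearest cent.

-₹0.82

PV(remaining coupons) I = 0.84·e^(−0.0560·9/12) + 0.83·e^(−0.0560·15/12) = 1.5793
Current forward F = (S − I)·e^(rT) = (88.86 − 1.5793)·e^(0.0560·18/12) = 87.2807 × 1.087629 = 94.9290
Value (long) = (F − K)·e^(−rT) = (94.9290 − 94.04) × 0.919431 = 0.8174
Short position value = −(long value) = -₹0.82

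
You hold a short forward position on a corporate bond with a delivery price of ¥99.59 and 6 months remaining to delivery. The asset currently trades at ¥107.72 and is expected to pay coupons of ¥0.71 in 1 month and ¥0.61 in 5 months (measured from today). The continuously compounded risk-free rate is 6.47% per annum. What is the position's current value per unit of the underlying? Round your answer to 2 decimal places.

-¥10.00

PV(remaining coupons) I = 0.71·e^(−0.0647·1/12) + 0.61·e^(−0.0647·5/12) = 1.3000
Current forward F = (S − I)·e^(rT) = (107.72 − 1.3000)·e^(0.0647·6/12) = 106.4200 × 1.032879 = 109.9190
Value (long) = (F − K)·e^(−rT) = (109.9190 − 99.59) × 0.968168 = 10.0002
Short position value = −(long value) = -¥10.00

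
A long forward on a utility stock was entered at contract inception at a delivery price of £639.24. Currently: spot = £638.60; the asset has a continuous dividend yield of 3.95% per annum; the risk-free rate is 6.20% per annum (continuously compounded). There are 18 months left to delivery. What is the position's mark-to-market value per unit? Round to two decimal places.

Current fair forward for the remaining 18 months: F = S·e^((r − q)·T), (r − q) = 0.0620 − 0.0395 = 0.0225
F = 638.60 · e^(0.0225 × 18/12) = 638.60 × 1.034326 = 660.5206
Value of long forward = (F − K)·e^(−rT) = (660.5206 − 639.24) · e^(−0.0620·18/12)
= 21.2806 × 0.911194 = 19.39

£19.39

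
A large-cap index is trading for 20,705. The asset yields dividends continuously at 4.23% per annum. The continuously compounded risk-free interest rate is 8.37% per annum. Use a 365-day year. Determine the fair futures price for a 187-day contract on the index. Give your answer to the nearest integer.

21,149

F = S·e^((r − q)T) = 20705 · e^((0.0837 − 0.0423) × 187/365)
= 20705 · e^0.021210 = 20705 × 1.021437
F = 21,149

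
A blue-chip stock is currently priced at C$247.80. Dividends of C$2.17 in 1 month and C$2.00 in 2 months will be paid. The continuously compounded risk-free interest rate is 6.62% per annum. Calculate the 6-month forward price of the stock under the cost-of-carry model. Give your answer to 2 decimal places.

C$251.86

PV(dividends) I = 2.17·e^(−0.0662·1/12) + 2.00·e^(−0.0662·2/12)
I = 2.1581 + 1.9781 = 4.1362
F = (S − I)·e^(rT) = (247.80 − 4.1362) · e^(0.0662·6/12)
= 243.6638 · e^0.033100 = 243.6638 × 1.033654 = C$251.86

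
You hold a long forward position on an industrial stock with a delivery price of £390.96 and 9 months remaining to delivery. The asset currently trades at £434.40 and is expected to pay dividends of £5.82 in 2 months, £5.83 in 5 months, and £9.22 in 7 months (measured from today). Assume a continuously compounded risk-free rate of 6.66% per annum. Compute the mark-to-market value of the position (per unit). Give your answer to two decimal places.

£42.19

PV(remaining dividends) I = 5.82·e^(−0.0666·2/12) + 5.83·e^(−0.0666·5/12) + 9.22·e^(−0.0666·7/12) = 20.2949
Current forward F = (S − I)·e^(rT) = (434.40 − 20.2949)·e^(0.0666·9/12) = 414.1051 × 1.051219 = 435.3151
Value (long) = (F − K)·e^(−rT) = (435.3151 − 390.96) × 0.951277 = 42.1940
Value = £42.19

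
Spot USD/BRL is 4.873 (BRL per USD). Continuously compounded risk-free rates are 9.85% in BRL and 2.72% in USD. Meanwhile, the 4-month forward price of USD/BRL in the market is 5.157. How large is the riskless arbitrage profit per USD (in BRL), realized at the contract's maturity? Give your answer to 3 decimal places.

0.167 per USD (in BRL)

Fair forward: F* = S·e^(carry·T), with carry = (r_BRL − r_USD) = 0.0985 − 0.0272 = 0.0713
F* = 4.873 · e^(0.0713 × 4/12) = 4.873 · e^0.023767 = 4.873 × 1.024052 = 4.9902
Market 5.157 > fair 4.9902: forward overpriced → cash-and-carry (buy spot, short the forward).
At maturity, profit = |F_mkt − F*| = |5.157 − 4.9902| = 0.167 per USD (in BRL)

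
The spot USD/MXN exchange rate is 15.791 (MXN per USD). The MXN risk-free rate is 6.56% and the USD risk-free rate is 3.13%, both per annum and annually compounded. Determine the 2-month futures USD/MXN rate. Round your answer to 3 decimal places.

15.877

By covered interest parity, F = S · (1+r_MXN)^T / (1+r_USD)^T
= 15.791 × 1.010646 / 1.005150 = 15.791 × 1.005468
F = 15.877 MXN per USD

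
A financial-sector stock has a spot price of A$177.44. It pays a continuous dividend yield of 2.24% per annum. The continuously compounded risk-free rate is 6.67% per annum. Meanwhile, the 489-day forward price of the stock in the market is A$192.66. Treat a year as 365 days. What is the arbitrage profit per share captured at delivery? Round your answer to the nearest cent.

A$4.37 per share

Fair forward: F* = S·e^(carry·T), with carry = (r − q) = 0.0667 − 0.0224 = 0.0443
F* = 177.44 · e^(0.0443 × 489/365) = 177.44 · e^0.059350 = 177.44 × 1.061147 = A$188.2899
Market A$192.66 > fair A$188.2899: forward overpriced → cash-and-carry (buy spot, short the forward).
At maturity, profit = |F_mkt − F*| = |192.66 − 188.2899| = A$4.37 per share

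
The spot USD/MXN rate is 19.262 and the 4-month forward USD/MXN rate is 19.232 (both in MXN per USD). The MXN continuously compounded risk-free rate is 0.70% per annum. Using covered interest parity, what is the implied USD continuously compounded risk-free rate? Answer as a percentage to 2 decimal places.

1.17%

F = S·e^((r_MXN − r_USD)T) ⇒ r_USD = r_MXN − ln(F/S)/T
ln(19.232/19.262) = -0.001559; /(4/12) = -0.004677
r_USD = 0.0070 + 0.004677 = 0.011677
r_USD = 1.17%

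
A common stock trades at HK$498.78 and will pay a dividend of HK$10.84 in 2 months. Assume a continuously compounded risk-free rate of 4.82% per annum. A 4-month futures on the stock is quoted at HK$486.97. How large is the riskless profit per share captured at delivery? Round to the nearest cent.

HK$8.96 per share

PV(dividends) I = 10.84·e^(−0.0482·2/12) = 10.7533
Fair futures F* = (S − I)·e^(rT) = (498.78 − 10.7533)·e^0.016067 = 488.0267 × 1.016197 = 495.9313
Market HK$486.97 < fair 495.9313: forward underpriced → reverse cash-and-carry (short the stock, invest proceeds at r, pay the dividends, go long the forward).
Profit at T = |F_mkt − F*| = |486.97 − 495.9313| = HK$8.96 per share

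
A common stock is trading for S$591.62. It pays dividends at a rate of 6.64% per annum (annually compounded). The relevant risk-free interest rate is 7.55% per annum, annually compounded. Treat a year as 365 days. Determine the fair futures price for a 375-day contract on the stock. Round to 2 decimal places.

S$596.81

F = S · (1+r)^T / (1+q)^T
= 591.62 × 1.077647 / 1.068280 = 591.62 × 1.008768
F = S$596.81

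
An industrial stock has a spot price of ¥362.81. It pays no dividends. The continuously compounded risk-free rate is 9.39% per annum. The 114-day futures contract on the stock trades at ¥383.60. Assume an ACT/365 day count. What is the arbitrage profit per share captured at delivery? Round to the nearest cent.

¥9.99 per share

Fair futures: F* = S·e^(carry·T), with carry = r = 0.0939
F* = 362.81 · e^(0.0939 × 114/365) = 362.81 · e^0.029328 = 362.81 × 1.029762 = ¥373.6080
Market ¥383.60 > fair ¥373.6080: forward overpriced → cash-and-carry (buy spot, short the forward).
At maturity, profit = |F_mkt − F*| = |383.60 − 373.6080| = ¥9.99 per share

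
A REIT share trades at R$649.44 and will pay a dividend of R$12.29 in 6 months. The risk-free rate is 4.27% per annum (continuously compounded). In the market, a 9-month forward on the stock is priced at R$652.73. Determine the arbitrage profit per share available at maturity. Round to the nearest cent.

PV(dividends) I = 12.29·e^(−0.0427·6/12) = 12.0304
Fair forward F* = (S − I)·e^(rT) = (649.44 − 12.0304)·e^0.032025 = 637.4096 × 1.032543 = 658.1528
Market R$652.73 < fair 658.1528: forward underpriced → reverse cash-and-carry (short the stock, invest proceeds at r, pay the dividends, go long the forward).
Profit at T = |F_mkt − F*| = |652.73 − 658.1528| = R$5.42 per share

R$5.42 per share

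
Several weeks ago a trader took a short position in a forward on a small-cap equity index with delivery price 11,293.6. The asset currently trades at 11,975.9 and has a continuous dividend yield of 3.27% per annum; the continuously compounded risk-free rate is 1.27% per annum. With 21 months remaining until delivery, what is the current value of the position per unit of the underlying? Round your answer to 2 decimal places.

Current fair forward for the remaining 21 months: F = S·e^((r − q)·T), (r − q) = 0.0127 − 0.0327 = -0.0200
F = 11975.9 · e^(-0.0200 × 21/12) = 11975.9 × 0.96560542 = 11563.9939
Value of long forward = (F − K)·e^(−rT) = (11563.9939 − 11293.6) · e^(−0.0127·21/12)
= 270.3939 × 0.97802016 = 264.45
Short position value = −(long value) = -264.45

-264.45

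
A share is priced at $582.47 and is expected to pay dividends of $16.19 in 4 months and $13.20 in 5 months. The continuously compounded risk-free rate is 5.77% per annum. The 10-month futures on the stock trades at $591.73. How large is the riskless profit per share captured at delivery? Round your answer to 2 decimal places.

PV(dividends) I = 16.19·e^(−0.0577·4/12) + 13.20·e^(−0.0577·5/12) = 28.7680
Fair futures F* = (S − I)·e^(rT) = (582.47 − 28.7680)·e^0.048083 = 553.7020 × 1.049258 = 580.9763
Market $591.73 > fair 580.9763: forward overpriced → cash-and-carry (borrow at r, buy the stock and collect the dividends, short the forward).
Profit at T = |F_mkt − F*| = |591.73 − 580.9763| = $10.75 per share

$10.75 per share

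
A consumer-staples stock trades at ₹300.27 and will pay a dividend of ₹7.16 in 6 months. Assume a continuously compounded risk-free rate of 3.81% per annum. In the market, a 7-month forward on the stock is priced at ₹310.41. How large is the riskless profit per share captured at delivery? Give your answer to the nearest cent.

PV(dividends) I = 7.16·e^(−0.0381·6/12) = 7.0249
Fair forward F* = (S − I)·e^(rT) = (300.27 − 7.0249)·e^0.022225 = 293.2451 × 1.022474 = 299.8355
Market ₹310.41 > fair 299.8355: forward overpriced → cash-and-carry (borrow at r, buy the stock and collect the dividends, short the forward).
Profit at T = |F_mkt − F*| = |310.41 − 299.8355| = ₹10.57 per share

₹10.57 per share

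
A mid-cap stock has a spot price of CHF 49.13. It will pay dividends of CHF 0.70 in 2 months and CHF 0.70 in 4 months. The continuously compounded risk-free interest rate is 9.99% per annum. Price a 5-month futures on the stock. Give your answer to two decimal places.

CHF 49.79

PV(dividends) I = 0.70·e^(−0.0999·2/12) + 0.70·e^(−0.0999·4/12)
I = 0.6884 + 0.6771 = 1.3655
F = (S − I)·e^(rT) = (49.13 − 1.3655) · e^(0.0999·5/12)
= 47.7645 · e^0.041625 = 47.7645 × 1.042503 = CHF 49.79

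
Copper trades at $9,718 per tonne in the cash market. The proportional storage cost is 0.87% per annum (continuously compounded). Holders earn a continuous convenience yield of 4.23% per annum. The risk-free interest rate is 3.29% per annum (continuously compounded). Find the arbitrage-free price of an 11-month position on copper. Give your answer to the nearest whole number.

Net carry = r + u − y = 0.0329 + 0.0087 − 0.0423 = -0.0007
F = S·e^((r+u−y)T) = 9718 · e^(-0.0007 × 11/12) = 9718 · e^-0.000642
= 9718 × 0.999358 = $9,712 per tonne

$9,712 per tonne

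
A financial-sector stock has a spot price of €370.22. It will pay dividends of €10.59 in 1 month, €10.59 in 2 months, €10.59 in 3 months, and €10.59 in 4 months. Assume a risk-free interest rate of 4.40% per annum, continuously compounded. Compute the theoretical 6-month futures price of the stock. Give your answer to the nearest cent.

€335.55

PV(dividends) I = 10.59·e^(−0.0440·1/12) + 10.59·e^(−0.0440·2/12) + 10.59·e^(−0.0440·3/12) + 10.59·e^(−0.0440·4/12)
I = 10.5512 + 10.5126 + 10.4741 + 10.4358 = 41.9737
F = (S − I)·e^(rT) = (370.22 − 41.9737) · e^(0.0440·6/12)
= 328.2463 · e^0.022000 = 328.2463 × 1.022244 = €335.55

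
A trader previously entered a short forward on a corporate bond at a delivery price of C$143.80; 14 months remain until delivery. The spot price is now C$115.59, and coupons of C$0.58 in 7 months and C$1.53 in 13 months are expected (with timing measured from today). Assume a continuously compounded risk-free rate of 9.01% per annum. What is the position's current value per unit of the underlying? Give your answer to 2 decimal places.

PV(remaining coupons) I = 0.58·e^(−0.0901·7/12) + 1.53·e^(−0.0901·13/12) = 1.9380
Current forward F = (S − I)·e^(rT) = (115.59 − 1.9380)·e^(0.0901·14/12) = 113.6520 × 1.110840 = 126.2492
Value (long) = (F − K)·e^(−rT) = (126.2492 − 143.80) × 0.900219 = -15.7996
Short position value = −(long value) = C$15.80

C$15.80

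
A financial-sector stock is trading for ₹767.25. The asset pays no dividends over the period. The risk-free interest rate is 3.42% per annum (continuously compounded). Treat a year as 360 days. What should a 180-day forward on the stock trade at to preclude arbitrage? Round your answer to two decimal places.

₹780.48

F = S·e^(rT) = 767.25 · e^(0.0342 × 180/360)
= 767.25 · e^0.017100 = 767.25 × 1.017247
F = ₹780.48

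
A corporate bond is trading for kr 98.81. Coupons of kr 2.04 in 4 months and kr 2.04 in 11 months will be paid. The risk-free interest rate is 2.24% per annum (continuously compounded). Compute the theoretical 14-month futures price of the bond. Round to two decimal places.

PV(coupons) I = 2.04·e^(−0.0224·4/12) + 2.04·e^(−0.0224·11/12)
I = 2.0248 + 1.9985 = 4.0233
F = (S − I)·e^(rT) = (98.81 − 4.0233) · e^(0.0224·14/12)
= 94.7867 · e^0.026133 = 94.7867 × 1.026477 = kr 97.30

kr 97.30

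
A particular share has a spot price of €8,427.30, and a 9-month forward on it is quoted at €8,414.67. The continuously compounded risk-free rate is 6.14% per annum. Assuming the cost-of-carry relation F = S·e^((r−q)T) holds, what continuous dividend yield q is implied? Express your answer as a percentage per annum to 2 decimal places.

6.34%

From F = S·e^((r−q)T): (r − q) = ln(F/S)/T
ln(8414.67/8427.30) = ln(0.998501) = -0.001500
(r − q) = -0.001500 / (9/12) = -0.002000
q = r − ln(F/S)/T = 0.0614 + 0.002000 = 0.063400
q = 6.34%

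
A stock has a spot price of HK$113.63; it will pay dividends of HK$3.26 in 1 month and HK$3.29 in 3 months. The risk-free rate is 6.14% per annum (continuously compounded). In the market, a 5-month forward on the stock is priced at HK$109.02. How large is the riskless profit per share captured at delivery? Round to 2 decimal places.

PV(dividends) I = 3.26·e^(−0.0614·1/12) + 3.29·e^(−0.0614·3/12) = 6.4832
Fair forward F* = (S − I)·e^(rT) = (113.63 − 6.4832)·e^0.025583 = 107.1468 × 1.025913 = 109.9233
Market HK$109.02 < fair 109.9233: forward underpriced → reverse cash-and-carry (short the stock, invest proceeds at r, pay the dividends, go long the forward).
Profit at T = |F_mkt − F*| = |109.02 − 109.9233| = HK$0.90 per share

HK$0.90 per share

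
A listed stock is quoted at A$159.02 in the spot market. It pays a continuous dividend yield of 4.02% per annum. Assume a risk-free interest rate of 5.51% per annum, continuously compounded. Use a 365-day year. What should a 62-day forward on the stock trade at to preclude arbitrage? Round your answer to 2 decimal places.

F = S·e^((r − q)T) = 159.02 · e^((0.0551 − 0.0402) × 62/365)
= 159.02 · e^0.002531 = 159.02 × 1.002534
F = A$159.42

A$159.42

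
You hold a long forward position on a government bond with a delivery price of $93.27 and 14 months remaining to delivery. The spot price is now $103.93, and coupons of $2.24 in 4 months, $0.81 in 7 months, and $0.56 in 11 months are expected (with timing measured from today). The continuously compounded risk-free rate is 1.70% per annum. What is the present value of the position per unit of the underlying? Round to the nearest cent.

$8.91

PV(remaining coupons) I = 2.24·e^(−0.0170·4/12) + 0.81·e^(−0.0170·7/12) + 0.56·e^(−0.0170·11/12) = 3.5807
Current forward F = (S − I)·e^(rT) = (103.93 − 3.5807)·e^(0.0170·14/12) = 100.3493 × 1.020031 = 102.3594
Value (long) = (F − K)·e^(−rT) = (102.3594 − 93.27) × 0.980362 = 8.9109
Value = $8.91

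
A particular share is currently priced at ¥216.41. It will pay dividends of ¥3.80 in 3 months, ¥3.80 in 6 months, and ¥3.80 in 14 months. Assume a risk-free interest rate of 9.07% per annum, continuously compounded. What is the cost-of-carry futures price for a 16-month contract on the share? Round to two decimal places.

¥232.08

PV(dividends) I = 3.80·e^(−0.0907·3/12) + 3.80·e^(−0.0907·6/12) + 3.80·e^(−0.0907·14/12)
I = 3.7148 + 3.6315 + 3.4184 = 10.7647
F = (S − I)·e^(rT) = (216.41 − 10.7647) · e^(0.0907·16/12)
= 205.6453 · e^0.120933 = 205.6453 × 1.128549 = ¥232.08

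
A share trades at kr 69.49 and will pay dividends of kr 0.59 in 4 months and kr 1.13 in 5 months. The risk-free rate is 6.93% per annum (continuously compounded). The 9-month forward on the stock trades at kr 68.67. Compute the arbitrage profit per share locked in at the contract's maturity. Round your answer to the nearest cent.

kr 2.76 per share

PV(dividends) I = 0.59·e^(−0.0693·4/12) + 1.13·e^(−0.0693·5/12) = 1.6744
Fair forward F* = (S − I)·e^(rT) = (69.49 − 1.6744)·e^0.051975 = 67.8156 × 1.053349 = 71.4335
Market kr 68.67 < fair 71.4335: forward underpriced → reverse cash-and-carry (short the stock, invest proceeds at r, pay the dividends, go long the forward).
Profit at T = |F_mkt − F*| = |68.67 − 71.4335| = kr 2.76 per share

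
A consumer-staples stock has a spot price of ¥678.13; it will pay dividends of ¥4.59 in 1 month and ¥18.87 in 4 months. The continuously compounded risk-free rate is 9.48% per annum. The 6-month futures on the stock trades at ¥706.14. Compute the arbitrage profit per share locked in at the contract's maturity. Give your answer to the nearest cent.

PV(dividends) I = 4.59·e^(−0.0948·1/12) + 18.87·e^(−0.0948·4/12) = 22.8369
Fair futures F* = (S − I)·e^(rT) = (678.13 − 22.8369)·e^0.047400 = 655.2931 × 1.048541 = 687.1017
Market ¥706.14 > fair 687.1017: forward overpriced → cash-and-carry (borrow at r, buy the stock and collect the dividends, short the forward).
Profit at T = |F_mkt − F*| = |706.14 − 687.1017| = ¥19.04 per share

¥19.04 per share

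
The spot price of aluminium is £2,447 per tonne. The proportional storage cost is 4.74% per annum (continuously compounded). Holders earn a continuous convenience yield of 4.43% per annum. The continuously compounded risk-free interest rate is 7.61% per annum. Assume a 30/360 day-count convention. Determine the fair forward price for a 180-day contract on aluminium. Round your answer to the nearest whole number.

£2,546 per tonne

Net carry = r + u − y = 0.0761 + 0.0474 − 0.0443 = 0.0792
F = S·e^((r+u−y)T) = 2447 · e^(0.0792 × 180/360) = 2447 · e^0.039600
= 2447 × 1.040395 = £2,546 per tonne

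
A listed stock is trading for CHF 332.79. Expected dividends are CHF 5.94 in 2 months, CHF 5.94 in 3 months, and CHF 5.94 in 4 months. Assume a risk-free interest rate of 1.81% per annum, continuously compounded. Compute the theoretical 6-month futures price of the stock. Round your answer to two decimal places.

CHF 317.91

PV(dividends) I = 5.94·e^(−0.0181·2/12) + 5.94·e^(−0.0181·3/12) + 5.94·e^(−0.0181·4/12)
I = 5.9221 + 5.9132 + 5.9043 = 17.7396
F = (S − I)·e^(rT) = (332.79 − 17.7396) · e^(0.0181·6/12)
= 315.0504 · e^0.009050 = 315.0504 × 1.009091 = CHF 317.91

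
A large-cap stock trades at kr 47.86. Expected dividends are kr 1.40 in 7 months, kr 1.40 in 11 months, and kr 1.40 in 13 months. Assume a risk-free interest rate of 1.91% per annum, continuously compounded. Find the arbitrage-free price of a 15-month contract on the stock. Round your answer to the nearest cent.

PV(dividends) I = 1.40·e^(−0.0191·7/12) + 1.40·e^(−0.0191·11/12) + 1.40·e^(−0.0191·13/12)
I = 1.3845 + 1.3757 + 1.3713 = 4.1315
F = (S − I)·e^(rT) = (47.86 − 4.1315) · e^(0.0191·15/12)
= 43.7285 · e^0.023875 = 43.7285 × 1.024162 = kr 44.79

kr 44.79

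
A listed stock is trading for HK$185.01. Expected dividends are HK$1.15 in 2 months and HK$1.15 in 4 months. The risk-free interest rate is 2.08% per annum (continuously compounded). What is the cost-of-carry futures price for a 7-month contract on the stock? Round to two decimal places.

HK$184.95

PV(dividends) I = 1.15·e^(−0.0208·2/12) + 1.15·e^(−0.0208·4/12)
I = 1.1460 + 1.1421 = 2.2881
F = (S − I)·e^(rT) = (185.01 − 2.2881) · e^(0.0208·7/12)
= 182.7219 · e^0.012133 = 182.7219 × 1.012207 = HK$184.95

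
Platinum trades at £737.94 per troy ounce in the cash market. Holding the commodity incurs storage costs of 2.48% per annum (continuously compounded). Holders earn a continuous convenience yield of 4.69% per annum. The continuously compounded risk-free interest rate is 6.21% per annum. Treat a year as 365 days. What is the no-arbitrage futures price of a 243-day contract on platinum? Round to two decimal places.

£757.86 per troy ounce

Net carry = r + u − y = 0.0621 + 0.0248 − 0.0469 = 0.0400
F = S·e^((r+u−y)T) = 737.94 · e^(0.0400 × 243/365) = 737.94 · e^0.026630
= 737.94 × 1.026988 = £757.86 per troy ounce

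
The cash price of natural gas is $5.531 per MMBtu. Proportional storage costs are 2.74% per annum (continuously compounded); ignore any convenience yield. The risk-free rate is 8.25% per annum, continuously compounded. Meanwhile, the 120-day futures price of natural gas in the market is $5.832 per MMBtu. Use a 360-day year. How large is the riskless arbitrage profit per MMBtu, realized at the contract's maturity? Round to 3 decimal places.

$0.095 per MMBtu

Fair futures: F* = S·e^(carry·T), with carry = (r + u) = 0.0825 + 0.0274 = 0.1099
F* = 5.531 · e^(0.1099 × 120/360) = 5.531 · e^0.036633 = 5.531 × 1.037312 = $5.7374
Market $5.832 > fair $5.7374: forward overpriced → cash-and-carry (buy spot, short the forward).
At maturity, profit = |F_mkt − F*| = |5.832 − 5.7374| = $0.095 per MMBtu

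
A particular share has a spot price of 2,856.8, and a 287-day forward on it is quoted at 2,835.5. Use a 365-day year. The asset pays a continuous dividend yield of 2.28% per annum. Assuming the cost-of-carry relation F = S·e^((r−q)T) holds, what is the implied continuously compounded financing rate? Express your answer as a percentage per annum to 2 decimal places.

From F = S·e^((r−q)T): (r − q) = ln(F/S)/T
ln(2835.5/2856.8) = ln(0.992544) = -0.007484
(r − q) = -0.007484 / (287/365) = -0.009518
r = ln(F/S)/T + q = -0.009518 + 0.0228 = 0.013282
r = 1.33%

1.33%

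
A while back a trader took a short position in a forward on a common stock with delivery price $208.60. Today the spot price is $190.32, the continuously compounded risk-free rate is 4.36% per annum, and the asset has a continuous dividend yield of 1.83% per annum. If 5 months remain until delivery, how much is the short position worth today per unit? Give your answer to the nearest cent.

$15.97

Current fair forward for the remaining 5 months: F = S·e^((r − q)·T), (r − q) = 0.0436 − 0.0183 = 0.0253
F = 190.32 · e^(0.0253 × 5/12) = 190.32 × 1.010597 = 192.3368
Value of long forward = (F − K)·e^(−rT) = (192.3368 − 208.60) · e^(−0.0436·5/12)
= -16.2632 × 0.981997 = -15.97
Short position value = −(long value) = $15.97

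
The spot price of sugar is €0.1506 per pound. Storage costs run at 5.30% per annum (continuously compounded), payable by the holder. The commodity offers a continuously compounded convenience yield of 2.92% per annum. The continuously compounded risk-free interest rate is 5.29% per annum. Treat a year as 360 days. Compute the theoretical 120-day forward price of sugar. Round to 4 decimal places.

Net carry = r + u − y = 0.0529 + 0.0530 − 0.0292 = 0.0767
F = S·e^((r+u−y)T) = 0.1506 · e^(0.0767 × 120/360) = 0.1506 · e^0.025567
= 0.1506 × 1.025897 = €0.1545 per pound

€0.1545 per pound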